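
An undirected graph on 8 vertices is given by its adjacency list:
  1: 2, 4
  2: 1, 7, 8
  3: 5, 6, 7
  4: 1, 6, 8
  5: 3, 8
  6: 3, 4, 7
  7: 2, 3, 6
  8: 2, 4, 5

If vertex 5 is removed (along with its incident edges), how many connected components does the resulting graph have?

With 5 gone, the remaining components are: {1, 2, 3, 4, 6, 7, 8}.
That is 1 component.

1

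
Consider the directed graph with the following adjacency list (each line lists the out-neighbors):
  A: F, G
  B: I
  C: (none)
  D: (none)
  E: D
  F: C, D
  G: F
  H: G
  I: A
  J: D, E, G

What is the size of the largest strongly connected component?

{F} is an SCC by itself.
{E} is an SCC by itself.
{D} is an SCC by itself.
{H} is an SCC by itself.
{G} is an SCC by itself.
(and 5 more singleton SCCs)
The largest has 1 vertex.

1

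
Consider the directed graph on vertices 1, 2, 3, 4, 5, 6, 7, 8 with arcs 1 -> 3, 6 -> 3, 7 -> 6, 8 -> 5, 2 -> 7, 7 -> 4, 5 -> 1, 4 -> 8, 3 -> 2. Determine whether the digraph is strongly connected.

From 5 we can reach every vertex (1, 2, 3, 4, 5, 6, 7, 8), and every vertex can reach 5 (1, 2, 3, 4, 5, 6, 7, 8). So the whole graph is one strongly connected component.

Yes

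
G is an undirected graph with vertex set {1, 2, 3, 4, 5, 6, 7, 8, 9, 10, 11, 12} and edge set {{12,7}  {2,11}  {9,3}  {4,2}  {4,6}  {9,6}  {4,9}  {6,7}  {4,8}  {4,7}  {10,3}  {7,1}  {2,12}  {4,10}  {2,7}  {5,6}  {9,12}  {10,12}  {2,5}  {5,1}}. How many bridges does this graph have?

2

The edges on the cycle 4-10-3-9-4 are not bridges since each lies on that cycle.
But removing 11—2 disconnects 11 from 2; removing 4—8 disconnects 4 from 8 — these are bridges.
That makes 2 bridges.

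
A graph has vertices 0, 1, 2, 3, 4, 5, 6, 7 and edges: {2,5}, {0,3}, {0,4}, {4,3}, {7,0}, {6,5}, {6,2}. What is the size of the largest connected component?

4

1 is isolated — a component by itself.
Starting from 2 we can reach 2, 5, 6. That is one component of size 3.
Starting from 0 we can reach 0, 3, 4, 7. That is one component of size 4.
The largest has 4 vertices.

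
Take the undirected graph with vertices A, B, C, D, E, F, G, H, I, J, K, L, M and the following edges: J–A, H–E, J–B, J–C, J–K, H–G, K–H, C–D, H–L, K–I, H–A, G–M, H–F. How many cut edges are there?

The edges on the cycle J-K-H-A-J are not bridges since each lies on that cycle.
But removing F–H disconnects F from H; removing D–C disconnects D from C; removing J–C disconnects J from C; removing H–L disconnects H from L — these are bridges.
In total 9 edges are bridges.

9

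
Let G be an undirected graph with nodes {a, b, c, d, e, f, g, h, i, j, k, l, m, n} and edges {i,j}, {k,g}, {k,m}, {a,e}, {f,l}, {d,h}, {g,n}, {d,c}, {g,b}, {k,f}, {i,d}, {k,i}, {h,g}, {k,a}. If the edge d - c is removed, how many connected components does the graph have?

Before removal there is 1 component.
d - c is a bridge — removing it separates d's side from c's side.
After removal: 2 components.

2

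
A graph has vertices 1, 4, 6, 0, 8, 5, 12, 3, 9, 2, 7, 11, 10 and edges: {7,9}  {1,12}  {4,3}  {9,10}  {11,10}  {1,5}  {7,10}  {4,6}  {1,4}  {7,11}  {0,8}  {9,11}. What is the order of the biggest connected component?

2 is isolated — a component by itself.
Starting from 0 we can reach 0, 8. That is one component of size 2.
Starting from 7 we can reach 7, 9, 10, 11. That is one component of size 4.
Starting from 1 we can reach 1, 3, 4, 5, 6, 12. That is one component of size 6.
The largest has 6 vertices.

6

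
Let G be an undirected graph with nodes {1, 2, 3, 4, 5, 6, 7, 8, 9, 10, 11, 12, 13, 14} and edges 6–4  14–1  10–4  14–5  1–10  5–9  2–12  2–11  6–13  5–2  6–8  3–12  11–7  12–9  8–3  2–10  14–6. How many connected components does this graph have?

1

Starting from 1 we can reach 1, 2, 3, 4, 5, 6, 7, 8, 9, 10, 11, 12, 13, 14. That is one component of size 14.
Total: 1 component.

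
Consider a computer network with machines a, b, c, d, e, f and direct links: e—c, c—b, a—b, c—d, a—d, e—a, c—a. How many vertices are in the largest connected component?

5

f is isolated — a component by itself.
Starting from a we can reach a, b, c, d, e. That is one component of size 5.
The largest has 5 vertices.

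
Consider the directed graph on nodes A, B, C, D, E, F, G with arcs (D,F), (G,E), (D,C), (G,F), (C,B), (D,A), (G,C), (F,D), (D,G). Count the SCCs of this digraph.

5

{D, F, G} are all mutually reachable — one SCC of size 3.
{B} is an SCC by itself.
{A} is an SCC by itself.
{C} is an SCC by itself.
{E} is an SCC by itself.
That gives 5 strongly connected components.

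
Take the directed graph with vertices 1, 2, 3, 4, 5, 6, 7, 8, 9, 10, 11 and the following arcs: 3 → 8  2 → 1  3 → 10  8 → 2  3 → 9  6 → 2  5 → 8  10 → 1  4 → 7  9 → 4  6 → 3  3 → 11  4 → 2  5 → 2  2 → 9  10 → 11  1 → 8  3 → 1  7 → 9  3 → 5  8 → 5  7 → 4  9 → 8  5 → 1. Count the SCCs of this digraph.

5

{1, 2, 4, 5, 7, 8, 9} are all mutually reachable — one SCC of size 7.
{10} is an SCC by itself.
{11} is an SCC by itself.
{3} is an SCC by itself.
{6} is an SCC by itself.
That gives 5 strongly connected components.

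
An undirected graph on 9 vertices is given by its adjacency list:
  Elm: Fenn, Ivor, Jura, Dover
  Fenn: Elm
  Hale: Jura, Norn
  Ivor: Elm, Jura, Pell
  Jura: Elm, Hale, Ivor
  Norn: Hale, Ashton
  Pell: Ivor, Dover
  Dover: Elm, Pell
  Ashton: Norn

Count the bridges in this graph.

4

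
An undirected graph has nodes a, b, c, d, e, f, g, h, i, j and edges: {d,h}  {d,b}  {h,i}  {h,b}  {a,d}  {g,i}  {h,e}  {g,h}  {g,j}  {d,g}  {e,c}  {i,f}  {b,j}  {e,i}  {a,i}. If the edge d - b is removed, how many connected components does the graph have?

d and b are still connected via d-h-b, so the component count stays at 1.

1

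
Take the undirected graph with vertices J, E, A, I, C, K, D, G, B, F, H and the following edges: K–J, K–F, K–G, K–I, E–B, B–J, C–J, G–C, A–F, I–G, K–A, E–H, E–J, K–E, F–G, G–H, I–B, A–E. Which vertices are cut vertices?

none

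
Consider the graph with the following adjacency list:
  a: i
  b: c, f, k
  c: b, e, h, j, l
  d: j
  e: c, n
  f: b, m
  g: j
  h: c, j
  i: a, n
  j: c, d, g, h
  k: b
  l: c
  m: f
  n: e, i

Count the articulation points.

7

Removing b increases the component count from 1 to 3, so b is a cut vertex.
Removing c increases the component count from 1 to 4, so c is a cut vertex.
Removing e increases the component count from 1 to 2, so e is a cut vertex.
Likewise f, i, j, n are cut vertices.
By contrast removing a leaves 1 component; it is not a cut vertex. No other vertex is a cut vertex either.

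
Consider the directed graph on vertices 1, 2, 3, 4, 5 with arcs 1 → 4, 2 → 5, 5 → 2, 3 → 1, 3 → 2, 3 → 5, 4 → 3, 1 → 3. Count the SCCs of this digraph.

{1, 3, 4} are all mutually reachable — one SCC of size 3.
{2, 5} are all mutually reachable — one SCC of size 2.
That gives 2 strongly connected components.

2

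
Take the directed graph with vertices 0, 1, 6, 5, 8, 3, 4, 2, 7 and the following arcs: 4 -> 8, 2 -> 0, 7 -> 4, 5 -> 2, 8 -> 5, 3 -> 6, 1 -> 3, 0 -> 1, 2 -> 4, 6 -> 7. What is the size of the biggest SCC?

{0, 1, 2, 3, 4, 5, 6, 7, 8} are all mutually reachable — one SCC of size 9.
The largest has 9 vertices.

9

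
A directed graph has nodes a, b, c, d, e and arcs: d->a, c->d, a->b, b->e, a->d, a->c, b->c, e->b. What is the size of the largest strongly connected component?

5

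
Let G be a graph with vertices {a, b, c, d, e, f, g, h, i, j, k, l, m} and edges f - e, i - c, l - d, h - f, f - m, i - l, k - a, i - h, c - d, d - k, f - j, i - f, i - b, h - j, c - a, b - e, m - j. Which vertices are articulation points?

i

Removing i increases the component count from 2 to 3, so i is a cut vertex.
By contrast removing h leaves 2 components; it is not a cut vertex. No other vertex is a cut vertex either.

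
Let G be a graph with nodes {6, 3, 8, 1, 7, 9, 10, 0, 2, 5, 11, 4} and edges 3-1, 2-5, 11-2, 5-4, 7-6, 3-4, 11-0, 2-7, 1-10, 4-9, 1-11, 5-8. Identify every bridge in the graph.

0-11, 1-10, 2-7, 4-9, 5-8, 6-7

The edges on the cycle 3-1-11-2-5-4-3 are not bridges since each lies on that cycle.
But removing 2-7 disconnects 2 from 7; removing 6-7 disconnects 6 from 7; removing 11-0 disconnects 11 from 0; removing 8-5 disconnects 8 from 5 — these are bridges.
In total 6 edges are bridges.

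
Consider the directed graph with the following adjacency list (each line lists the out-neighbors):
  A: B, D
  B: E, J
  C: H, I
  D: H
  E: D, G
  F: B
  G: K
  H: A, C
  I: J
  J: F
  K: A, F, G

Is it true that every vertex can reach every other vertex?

From F we can reach every vertex (A, B, C, D, E, F, G, H, I, J, K), and every vertex can reach F (A, B, C, D, E, F, G, H, I, J, K). So the whole graph is one strongly connected component.

Yes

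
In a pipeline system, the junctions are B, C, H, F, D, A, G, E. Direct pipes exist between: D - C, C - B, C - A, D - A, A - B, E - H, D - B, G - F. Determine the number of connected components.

Starting from E we can reach E, H. That is one component of size 2.
Starting from F we can reach F, G. That is one component of size 2.
Starting from A we can reach A, B, C, D. That is one component of size 4.
Total: 3 components.

3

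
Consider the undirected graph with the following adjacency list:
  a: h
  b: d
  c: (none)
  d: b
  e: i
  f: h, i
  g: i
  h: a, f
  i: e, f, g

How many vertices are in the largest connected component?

c is isolated — a component by itself.
Starting from b we can reach b, d. That is one component of size 2.
Starting from a we can reach a, e, f, g, h, i. That is one component of size 6.
The largest has 6 vertices.

6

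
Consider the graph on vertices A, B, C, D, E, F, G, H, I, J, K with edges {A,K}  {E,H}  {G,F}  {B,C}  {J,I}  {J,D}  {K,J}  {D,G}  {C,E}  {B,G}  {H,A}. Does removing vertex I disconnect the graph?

No

Deleting I leaves 1 component (was 1), so I is not a cut vertex.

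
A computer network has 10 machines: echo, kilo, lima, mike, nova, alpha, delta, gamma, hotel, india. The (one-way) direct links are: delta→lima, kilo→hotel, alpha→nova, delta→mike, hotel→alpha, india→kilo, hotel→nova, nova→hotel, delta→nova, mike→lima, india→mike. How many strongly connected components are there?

8

{nova, alpha, hotel} are all mutually reachable — one SCC of size 3.
{echo} is an SCC by itself.
{mike} is an SCC by itself.
{kilo} is an SCC by itself.
{gamma} is an SCC by itself.
(and 3 more singleton SCCs)
That gives 8 strongly connected components.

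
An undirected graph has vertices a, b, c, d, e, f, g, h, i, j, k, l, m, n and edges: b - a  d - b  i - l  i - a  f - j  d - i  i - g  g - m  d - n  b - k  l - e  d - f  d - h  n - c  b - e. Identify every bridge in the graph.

b-k, c-n, d-f, d-h, d-n, f-j, g-i, g-m

The edges on the cycle d-i-l-e-b-d are not bridges since each lies on that cycle.
But removing g - i disconnects g from i; removing d - h disconnects d from h; removing f - d disconnects f from d; removing g - m disconnects g from m — these are bridges.
In total 8 edges are bridges.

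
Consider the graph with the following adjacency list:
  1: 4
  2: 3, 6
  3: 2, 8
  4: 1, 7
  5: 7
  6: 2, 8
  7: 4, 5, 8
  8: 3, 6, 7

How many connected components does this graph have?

Starting from 1 we can reach 1, 2, 3, 4, 5, 6, 7, 8. That is one component of size 8.
Total: 1 component.

1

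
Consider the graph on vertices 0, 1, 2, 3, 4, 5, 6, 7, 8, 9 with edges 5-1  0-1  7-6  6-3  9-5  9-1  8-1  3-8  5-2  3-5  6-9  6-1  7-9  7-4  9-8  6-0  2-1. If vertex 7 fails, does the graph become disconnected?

Yes

Deleting 7 raises the number of components from 1 to 2, so 7 is a cut vertex.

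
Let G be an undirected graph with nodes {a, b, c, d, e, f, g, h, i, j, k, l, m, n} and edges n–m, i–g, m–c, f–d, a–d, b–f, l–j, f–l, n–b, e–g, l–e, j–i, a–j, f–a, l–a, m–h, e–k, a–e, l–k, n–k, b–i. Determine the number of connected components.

Starting from a we can reach a, b, c, d, e, f, g, h, i, j, k, l, m, n. That is one component of size 14.
Total: 1 component.

1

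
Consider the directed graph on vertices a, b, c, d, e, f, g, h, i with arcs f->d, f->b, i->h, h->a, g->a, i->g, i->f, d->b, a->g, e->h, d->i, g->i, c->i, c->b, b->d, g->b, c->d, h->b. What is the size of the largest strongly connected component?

{a, b, d, f, g, h, i} are all mutually reachable — one SCC of size 7.
{c} is an SCC by itself.
{e} is an SCC by itself.
The largest has 7 vertices.

7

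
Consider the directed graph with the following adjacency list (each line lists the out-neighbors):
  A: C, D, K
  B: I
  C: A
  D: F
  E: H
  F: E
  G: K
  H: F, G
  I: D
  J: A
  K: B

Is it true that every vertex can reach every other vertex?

There is no directed path from A to J, so the graph is not strongly connected.

No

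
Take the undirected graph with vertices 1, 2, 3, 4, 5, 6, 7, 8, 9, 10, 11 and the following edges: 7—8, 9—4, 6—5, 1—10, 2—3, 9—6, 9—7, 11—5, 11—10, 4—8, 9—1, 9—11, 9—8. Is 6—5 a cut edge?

After removing 6—5, the path 6-9-11-5 still connects them, so the edge is not a bridge.

No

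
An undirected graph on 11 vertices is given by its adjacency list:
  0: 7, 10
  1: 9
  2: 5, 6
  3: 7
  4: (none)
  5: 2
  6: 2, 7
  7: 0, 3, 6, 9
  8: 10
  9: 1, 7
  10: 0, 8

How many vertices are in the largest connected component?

10

4 is isolated — a component by itself.
Starting from 0 we can reach 0, 1, 2, 3, 5, 6, 7, 8, 9, 10. That is one component of size 10.
The largest has 10 vertices.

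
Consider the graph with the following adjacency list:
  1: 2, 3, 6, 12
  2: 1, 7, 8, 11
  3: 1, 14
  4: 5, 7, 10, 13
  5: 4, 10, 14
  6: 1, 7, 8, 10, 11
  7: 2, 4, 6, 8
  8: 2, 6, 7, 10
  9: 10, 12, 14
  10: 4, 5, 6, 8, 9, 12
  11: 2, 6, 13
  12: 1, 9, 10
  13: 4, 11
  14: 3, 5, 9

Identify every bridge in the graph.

none

The edges on the cycle 10-8-2-1-6-11-13-4-5-10 are not bridges since each lies on that cycle.
Every edge lies on some cycle, so there are no bridges.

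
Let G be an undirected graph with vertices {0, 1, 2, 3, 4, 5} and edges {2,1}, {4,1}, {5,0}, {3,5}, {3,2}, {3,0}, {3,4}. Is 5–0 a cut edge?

No

After removing 5–0, the path 5-3-0 still connects them, so the edge is not a bridge.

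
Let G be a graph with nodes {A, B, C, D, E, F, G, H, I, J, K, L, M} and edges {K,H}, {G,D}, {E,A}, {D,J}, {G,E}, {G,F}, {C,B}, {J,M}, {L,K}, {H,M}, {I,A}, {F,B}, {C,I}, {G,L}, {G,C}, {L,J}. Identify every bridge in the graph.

none

The edges on the cycle G-F-B-C-G are not bridges since each lies on that cycle.
Every edge lies on some cycle, so there are no bridges.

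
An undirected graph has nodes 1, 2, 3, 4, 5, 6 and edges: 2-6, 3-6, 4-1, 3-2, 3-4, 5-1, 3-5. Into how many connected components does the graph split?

Starting from 1 we can reach 1, 2, 3, 4, 5, 6. That is one component of size 6.
Total: 1 component.

1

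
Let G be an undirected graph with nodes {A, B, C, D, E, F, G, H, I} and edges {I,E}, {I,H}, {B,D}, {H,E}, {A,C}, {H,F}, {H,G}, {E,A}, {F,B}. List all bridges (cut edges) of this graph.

A-C, A-E, B-D, B-F, F-H, G-H

The edges on the cycle I-H-E-I are not bridges since each lies on that cycle.
But removing H-G disconnects H from G; removing E-A disconnects E from A; removing A-C disconnects A from C; removing F-B disconnects F from B — these are bridges.
In total 6 edges are bridges.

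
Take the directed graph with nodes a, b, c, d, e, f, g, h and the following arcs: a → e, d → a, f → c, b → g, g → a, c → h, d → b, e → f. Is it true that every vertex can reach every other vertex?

There is no directed path from f to d, so the graph is not strongly connected.

No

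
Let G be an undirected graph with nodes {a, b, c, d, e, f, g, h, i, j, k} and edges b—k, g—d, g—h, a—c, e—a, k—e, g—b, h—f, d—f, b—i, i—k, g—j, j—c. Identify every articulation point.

g

Removing g increases the component count from 1 to 2, so g is a cut vertex.
By contrast removing k leaves 1 component; it is not a cut vertex. No other vertex is a cut vertex either.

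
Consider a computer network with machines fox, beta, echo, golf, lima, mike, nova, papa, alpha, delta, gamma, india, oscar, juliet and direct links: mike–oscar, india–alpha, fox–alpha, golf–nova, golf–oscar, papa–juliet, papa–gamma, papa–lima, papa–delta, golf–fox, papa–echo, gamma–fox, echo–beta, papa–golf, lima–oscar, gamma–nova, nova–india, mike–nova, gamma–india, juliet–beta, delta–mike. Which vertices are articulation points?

papa

Removing papa increases the component count from 1 to 2, so papa is a cut vertex.
By contrast removing gamma leaves 1 component; it is not a cut vertex. No other vertex is a cut vertex either.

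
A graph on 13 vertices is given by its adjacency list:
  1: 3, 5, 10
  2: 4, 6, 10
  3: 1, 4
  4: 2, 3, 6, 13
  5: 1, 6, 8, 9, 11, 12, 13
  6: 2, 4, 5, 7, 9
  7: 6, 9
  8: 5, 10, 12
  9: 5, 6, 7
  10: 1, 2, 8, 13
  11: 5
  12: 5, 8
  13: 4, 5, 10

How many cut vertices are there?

Removing 5 increases the component count from 1 to 2, so 5 is a cut vertex.
By contrast removing 8 leaves 1 component; it is not a cut vertex. No other vertex is a cut vertex either.

1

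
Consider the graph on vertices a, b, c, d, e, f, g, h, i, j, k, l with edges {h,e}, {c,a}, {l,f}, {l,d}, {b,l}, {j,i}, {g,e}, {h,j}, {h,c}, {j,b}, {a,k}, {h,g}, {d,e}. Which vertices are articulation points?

Removing a increases the component count from 1 to 2, so a is a cut vertex.
Removing c increases the component count from 1 to 2, so c is a cut vertex.
Removing h increases the component count from 1 to 2, so h is a cut vertex.
Likewise j, l are cut vertices.
By contrast removing i leaves 1 component; it is not a cut vertex. No other vertex is a cut vertex either.

a, c, h, j, l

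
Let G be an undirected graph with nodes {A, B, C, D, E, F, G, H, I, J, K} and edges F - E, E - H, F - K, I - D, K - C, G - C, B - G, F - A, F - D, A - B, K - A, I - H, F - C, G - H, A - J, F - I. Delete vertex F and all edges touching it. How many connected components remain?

1

With F gone, the remaining components are: {A, B, C, D, E, G, H, I, J, K}.
That is 1 component.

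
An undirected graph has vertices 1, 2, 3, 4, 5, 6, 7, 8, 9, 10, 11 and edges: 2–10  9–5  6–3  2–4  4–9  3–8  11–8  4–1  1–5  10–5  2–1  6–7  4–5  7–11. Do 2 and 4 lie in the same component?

Yes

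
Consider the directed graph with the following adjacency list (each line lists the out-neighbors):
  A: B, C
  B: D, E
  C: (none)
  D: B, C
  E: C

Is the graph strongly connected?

No

There is no directed path from B to A, so the graph is not strongly connected.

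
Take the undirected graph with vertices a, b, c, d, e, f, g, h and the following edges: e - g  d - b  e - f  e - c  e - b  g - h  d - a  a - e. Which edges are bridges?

c-e, e-f, e-g, g-h

The edges on the cycle d-a-e-b-d are not bridges since each lies on that cycle.
But removing g - h disconnects g from h; removing e - f disconnects e from f; removing e - c disconnects e from c; removing e - g disconnects e from g — these are bridges.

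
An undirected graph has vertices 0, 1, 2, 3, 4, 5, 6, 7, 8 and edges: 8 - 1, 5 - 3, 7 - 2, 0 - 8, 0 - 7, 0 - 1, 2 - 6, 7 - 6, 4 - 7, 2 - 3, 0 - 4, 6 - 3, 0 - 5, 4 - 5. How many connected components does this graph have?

Starting from 0 we can reach 0, 1, 2, 3, 4, 5, 6, 7, 8. That is one component of size 9.
Total: 1 component.

1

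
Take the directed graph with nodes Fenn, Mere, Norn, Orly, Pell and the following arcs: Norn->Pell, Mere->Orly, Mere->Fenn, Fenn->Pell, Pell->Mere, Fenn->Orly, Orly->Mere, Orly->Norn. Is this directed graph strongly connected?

From Orly we can reach every vertex (Fenn, Mere, Norn, Orly, Pell), and every vertex can reach Orly (Fenn, Mere, Norn, Orly, Pell). So the whole graph is one strongly connected component.

Yes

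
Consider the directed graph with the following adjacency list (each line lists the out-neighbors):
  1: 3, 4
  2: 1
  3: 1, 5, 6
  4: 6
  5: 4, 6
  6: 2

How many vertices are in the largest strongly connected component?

{1, 2, 3, 4, 5, 6} are all mutually reachable — one SCC of size 6.
The largest has 6 vertices.

6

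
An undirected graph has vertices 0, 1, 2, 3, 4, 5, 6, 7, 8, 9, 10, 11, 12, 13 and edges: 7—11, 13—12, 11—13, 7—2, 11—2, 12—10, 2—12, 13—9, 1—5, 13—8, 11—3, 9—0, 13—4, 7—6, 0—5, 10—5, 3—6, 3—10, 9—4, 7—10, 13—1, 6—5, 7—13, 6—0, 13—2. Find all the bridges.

13-8

The edges on the cycle 11-3-6-0-9-13-11 are not bridges since each lies on that cycle.
But removing 13—8 disconnects 13 from 8 — this is a bridge.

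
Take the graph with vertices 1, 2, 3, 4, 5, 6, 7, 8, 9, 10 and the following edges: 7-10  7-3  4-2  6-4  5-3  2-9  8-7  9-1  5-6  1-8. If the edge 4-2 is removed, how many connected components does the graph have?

4 and 2 are still connected via 4-6-5-3-7-8-1-9-2, so the component count stays at 1.

1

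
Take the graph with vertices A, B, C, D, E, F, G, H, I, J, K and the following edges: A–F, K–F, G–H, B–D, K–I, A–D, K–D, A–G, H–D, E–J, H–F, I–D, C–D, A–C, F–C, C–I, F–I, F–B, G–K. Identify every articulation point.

none

Removing F, for instance, still leaves 2 components. No single vertex removal increases the component count — the graph has no articulation points.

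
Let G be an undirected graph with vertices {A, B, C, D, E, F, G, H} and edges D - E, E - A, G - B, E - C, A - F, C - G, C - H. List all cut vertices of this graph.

Removing A increases the component count from 1 to 2, so A is a cut vertex.
Removing C increases the component count from 1 to 3, so C is a cut vertex.
Removing E increases the component count from 1 to 3, so E is a cut vertex.
Likewise G is a cut vertex.
By contrast removing D leaves 1 component; it is not a cut vertex. No other vertex is a cut vertex either.

A, C, E, G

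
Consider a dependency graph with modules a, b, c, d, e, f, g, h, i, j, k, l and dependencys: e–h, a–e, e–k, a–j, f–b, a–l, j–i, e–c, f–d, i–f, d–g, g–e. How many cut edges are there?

5

The edges on the cycle a-j-i-f-d-g-e-a are not bridges since each lies on that cycle.
But removing h–e disconnects h from e; removing e–c disconnects e from c; removing k–e disconnects k from e; removing b–f disconnects b from f — these are bridges.
In total 5 edges are bridges.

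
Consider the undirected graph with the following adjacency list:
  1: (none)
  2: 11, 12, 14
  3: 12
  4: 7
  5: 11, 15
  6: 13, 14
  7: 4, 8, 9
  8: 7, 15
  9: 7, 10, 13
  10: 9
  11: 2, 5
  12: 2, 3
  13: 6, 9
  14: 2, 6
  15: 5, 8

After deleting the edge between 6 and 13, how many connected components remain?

6 and 13 are still connected via 6-14-2-11-5-15-8-7-9-13, so the component count stays at 2.

2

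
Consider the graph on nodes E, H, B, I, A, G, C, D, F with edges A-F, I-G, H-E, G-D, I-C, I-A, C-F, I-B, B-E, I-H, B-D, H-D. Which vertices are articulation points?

Removing I increases the component count from 1 to 2, so I is a cut vertex.
By contrast removing F leaves 1 component; it is not a cut vertex. No other vertex is a cut vertex either.

I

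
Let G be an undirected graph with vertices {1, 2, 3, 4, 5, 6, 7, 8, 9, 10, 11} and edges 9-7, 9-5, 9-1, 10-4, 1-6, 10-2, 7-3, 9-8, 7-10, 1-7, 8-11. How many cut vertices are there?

Removing 1 increases the component count from 1 to 2, so 1 is a cut vertex.
Removing 7 increases the component count from 1 to 3, so 7 is a cut vertex.
Removing 8 increases the component count from 1 to 2, so 8 is a cut vertex.
Likewise 9, 10 are cut vertices.
By contrast removing 2 leaves 1 component; it is not a cut vertex. No other vertex is a cut vertex either.

5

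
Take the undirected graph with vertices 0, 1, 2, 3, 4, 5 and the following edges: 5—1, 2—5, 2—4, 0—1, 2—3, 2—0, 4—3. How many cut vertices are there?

1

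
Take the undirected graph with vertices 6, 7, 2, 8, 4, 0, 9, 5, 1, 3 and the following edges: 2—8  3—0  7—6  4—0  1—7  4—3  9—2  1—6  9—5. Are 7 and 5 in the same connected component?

No

The component containing 7 is {1, 6, 7}, and 5 is not in it.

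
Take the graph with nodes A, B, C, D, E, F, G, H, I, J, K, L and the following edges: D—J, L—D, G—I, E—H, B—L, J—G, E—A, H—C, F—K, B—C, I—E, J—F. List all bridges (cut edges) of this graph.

A-E, F-J, F-K

The edges on the cycle B-L-D-J-G-I-E-H-C-B are not bridges since each lies on that cycle.
But removing A—E disconnects A from E; removing F—J disconnects F from J; removing F—K disconnects F from K — these are bridges.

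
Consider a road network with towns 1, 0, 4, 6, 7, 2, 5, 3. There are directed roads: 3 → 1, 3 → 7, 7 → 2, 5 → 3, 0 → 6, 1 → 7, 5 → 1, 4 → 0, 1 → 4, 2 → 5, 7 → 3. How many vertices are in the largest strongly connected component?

5

{1, 2, 3, 5, 7} are all mutually reachable — one SCC of size 5.
{0} is an SCC by itself.
{6} is an SCC by itself.
{4} is an SCC by itself.
The largest has 5 vertices.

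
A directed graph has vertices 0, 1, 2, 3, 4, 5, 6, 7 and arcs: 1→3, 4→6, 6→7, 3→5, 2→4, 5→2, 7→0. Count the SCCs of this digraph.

{4} is an SCC by itself.
{3} is an SCC by itself.
{5} is an SCC by itself.
{1} is an SCC by itself.
{7} is an SCC by itself.
(and 3 more singleton SCCs)
That gives 8 strongly connected components.

8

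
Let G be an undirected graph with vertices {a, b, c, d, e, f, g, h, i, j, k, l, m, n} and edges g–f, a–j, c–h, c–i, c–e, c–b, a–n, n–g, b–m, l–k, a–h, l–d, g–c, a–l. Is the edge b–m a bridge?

Yes

Removing b–m leaves no path between b and m: the component count goes from 1 to 2. So it is a bridge.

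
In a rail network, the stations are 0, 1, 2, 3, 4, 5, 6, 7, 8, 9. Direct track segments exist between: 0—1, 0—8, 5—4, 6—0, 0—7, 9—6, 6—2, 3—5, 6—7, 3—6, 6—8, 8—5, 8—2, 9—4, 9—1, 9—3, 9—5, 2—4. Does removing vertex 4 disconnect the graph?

Deleting 4 leaves 1 component (was 1) (its neighbors 2, 5, 9 remain connected to each other), so 4 is not a cut vertex.

No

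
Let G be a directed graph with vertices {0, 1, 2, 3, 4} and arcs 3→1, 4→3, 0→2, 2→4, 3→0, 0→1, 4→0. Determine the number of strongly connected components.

{0, 2, 3, 4} are all mutually reachable — one SCC of size 4.
{1} is an SCC by itself.
That gives 2 strongly connected components.

2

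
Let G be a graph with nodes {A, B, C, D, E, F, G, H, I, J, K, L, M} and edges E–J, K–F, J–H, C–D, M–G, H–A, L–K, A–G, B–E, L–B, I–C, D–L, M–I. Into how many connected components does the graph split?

1

Starting from A we can reach A, B, C, D, E, F, G, H, I, J, K, L, M. That is one component of size 13.
Total: 1 component.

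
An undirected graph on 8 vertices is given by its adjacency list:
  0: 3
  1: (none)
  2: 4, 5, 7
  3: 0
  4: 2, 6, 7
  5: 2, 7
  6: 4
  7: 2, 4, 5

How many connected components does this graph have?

1 is isolated — a component by itself.
Starting from 0 we can reach 0, 3. That is one component of size 2.
Starting from 2 we can reach 2, 4, 5, 6, 7. That is one component of size 5.
Total: 3 components.

3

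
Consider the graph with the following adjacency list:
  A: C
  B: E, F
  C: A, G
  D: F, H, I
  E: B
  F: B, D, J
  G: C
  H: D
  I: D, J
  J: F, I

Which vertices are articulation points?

B, C, D, F

Removing B increases the component count from 2 to 3, so B is a cut vertex.
Removing C increases the component count from 2 to 3, so C is a cut vertex.
Removing D increases the component count from 2 to 3, so D is a cut vertex.
Likewise F is a cut vertex.
By contrast removing H leaves 2 components; it is not a cut vertex. No other vertex is a cut vertex either.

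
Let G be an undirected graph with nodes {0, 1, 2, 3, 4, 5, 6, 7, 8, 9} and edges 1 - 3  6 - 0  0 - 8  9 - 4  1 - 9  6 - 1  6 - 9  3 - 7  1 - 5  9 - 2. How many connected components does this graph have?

1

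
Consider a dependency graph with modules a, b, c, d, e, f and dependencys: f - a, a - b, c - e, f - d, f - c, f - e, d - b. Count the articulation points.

1

Removing f increases the component count from 1 to 2, so f is a cut vertex.
By contrast removing b leaves 1 component; it is not a cut vertex. No other vertex is a cut vertex either.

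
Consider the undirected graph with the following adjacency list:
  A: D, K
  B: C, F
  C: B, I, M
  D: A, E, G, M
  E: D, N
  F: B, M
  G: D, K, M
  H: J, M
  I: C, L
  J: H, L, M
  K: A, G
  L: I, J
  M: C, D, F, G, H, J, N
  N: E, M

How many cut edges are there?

0

The edges on the cycle M-N-E-D-M are not bridges since each lies on that cycle.
Every edge lies on some cycle, so there are no bridges.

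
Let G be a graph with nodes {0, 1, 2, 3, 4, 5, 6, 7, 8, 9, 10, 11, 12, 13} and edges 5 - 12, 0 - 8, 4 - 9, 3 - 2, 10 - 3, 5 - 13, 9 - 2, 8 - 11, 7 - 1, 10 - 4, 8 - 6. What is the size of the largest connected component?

5

Starting from 1 we can reach 1, 7. That is one component of size 2.
Starting from 5 we can reach 5, 12, 13. That is one component of size 3.
Starting from 0 we can reach 0, 6, 8, 11. That is one component of size 4.
Starting from 2 we can reach 2, 3, 4, 9, 10. That is one component of size 5.
The largest has 5 vertices.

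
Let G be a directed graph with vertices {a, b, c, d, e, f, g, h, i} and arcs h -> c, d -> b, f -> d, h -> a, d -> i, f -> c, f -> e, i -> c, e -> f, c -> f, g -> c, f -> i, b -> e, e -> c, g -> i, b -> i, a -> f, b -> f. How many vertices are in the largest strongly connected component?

{b, c, d, e, f, i} are all mutually reachable — one SCC of size 6.
{h} is an SCC by itself.
{g} is an SCC by itself.
{a} is an SCC by itself.
The largest has 6 vertices.

6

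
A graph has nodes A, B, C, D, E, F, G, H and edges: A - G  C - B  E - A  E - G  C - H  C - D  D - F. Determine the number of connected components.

2

Starting from A we can reach A, E, G. That is one component of size 3.
Starting from B we can reach B, C, D, F, H. That is one component of size 5.
Total: 2 components.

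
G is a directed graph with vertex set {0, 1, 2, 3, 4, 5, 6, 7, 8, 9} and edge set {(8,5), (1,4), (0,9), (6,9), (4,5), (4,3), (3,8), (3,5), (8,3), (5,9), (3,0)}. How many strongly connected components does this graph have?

9

{3, 8} are all mutually reachable — one SCC of size 2.
{4} is an SCC by itself.
{7} is an SCC by itself.
{1} is an SCC by itself.
{0} is an SCC by itself.
(and 4 more singleton SCCs)
That gives 9 strongly connected components.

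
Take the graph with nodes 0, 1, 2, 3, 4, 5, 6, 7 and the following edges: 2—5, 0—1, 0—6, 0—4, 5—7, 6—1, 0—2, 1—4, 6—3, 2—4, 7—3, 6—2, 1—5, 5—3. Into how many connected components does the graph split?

1

Starting from 0 we can reach 0, 1, 2, 3, 4, 5, 6, 7. That is one component of size 8.
Total: 1 component.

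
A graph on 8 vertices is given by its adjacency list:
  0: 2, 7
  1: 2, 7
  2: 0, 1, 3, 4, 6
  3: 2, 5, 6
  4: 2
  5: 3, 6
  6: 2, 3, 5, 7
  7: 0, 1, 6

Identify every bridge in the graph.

2-4

The edges on the cycle 2-1-7-0-2 are not bridges since each lies on that cycle.
But removing 4-2 disconnects 4 from 2 — this is a bridge.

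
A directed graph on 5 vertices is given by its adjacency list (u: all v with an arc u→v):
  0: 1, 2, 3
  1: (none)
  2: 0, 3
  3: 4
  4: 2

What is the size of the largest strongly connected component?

4

{0, 2, 3, 4} are all mutually reachable — one SCC of size 4.
{1} is an SCC by itself.
The largest has 4 vertices.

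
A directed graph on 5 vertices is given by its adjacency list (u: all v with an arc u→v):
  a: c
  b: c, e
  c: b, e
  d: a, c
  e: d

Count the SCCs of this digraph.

1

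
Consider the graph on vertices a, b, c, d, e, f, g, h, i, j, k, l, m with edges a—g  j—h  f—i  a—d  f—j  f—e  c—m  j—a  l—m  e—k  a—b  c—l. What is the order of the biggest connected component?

10

Starting from c we can reach c, l, m. That is one component of size 3.
Starting from a we can reach a, b, d, e, f, g, h, i, j, k. That is one component of size 10.
The largest has 10 vertices.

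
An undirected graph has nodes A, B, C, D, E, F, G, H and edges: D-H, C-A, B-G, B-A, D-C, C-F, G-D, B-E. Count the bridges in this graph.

The edges on the cycle B-G-D-C-A-B are not bridges since each lies on that cycle.
But removing D-H disconnects D from H; removing C-F disconnects C from F; removing B-E disconnects B from E — these are bridges.
That makes 3 bridges.

3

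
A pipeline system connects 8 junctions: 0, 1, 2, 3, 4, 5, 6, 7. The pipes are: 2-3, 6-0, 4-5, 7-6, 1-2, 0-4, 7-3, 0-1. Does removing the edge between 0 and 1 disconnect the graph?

After removing 0-1, the path 0-6-7-3-2-1 still connects them, so the edge is not a bridge.

No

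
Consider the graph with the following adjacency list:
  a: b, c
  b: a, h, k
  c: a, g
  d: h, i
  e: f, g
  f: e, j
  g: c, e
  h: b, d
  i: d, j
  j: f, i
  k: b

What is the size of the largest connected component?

11

Starting from a we can reach a, b, c, d, e, f, g, h, i, j, k. That is one component of size 11.
The largest has 11 vertices.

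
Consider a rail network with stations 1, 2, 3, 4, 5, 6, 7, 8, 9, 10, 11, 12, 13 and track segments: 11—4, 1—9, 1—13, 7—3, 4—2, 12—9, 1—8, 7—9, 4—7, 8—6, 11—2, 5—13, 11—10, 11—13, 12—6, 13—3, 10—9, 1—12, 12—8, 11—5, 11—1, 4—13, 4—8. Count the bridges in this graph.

The edges on the cycle 1-12-9-1 are not bridges since each lies on that cycle.
Every edge lies on some cycle, so there are no bridges.

0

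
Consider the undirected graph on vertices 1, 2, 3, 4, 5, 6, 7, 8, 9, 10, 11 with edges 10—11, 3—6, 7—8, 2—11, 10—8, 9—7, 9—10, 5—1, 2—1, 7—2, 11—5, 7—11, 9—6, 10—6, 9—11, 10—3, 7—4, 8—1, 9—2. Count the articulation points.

1

Removing 7 increases the component count from 1 to 2, so 7 is a cut vertex.
By contrast removing 9 leaves 1 component; it is not a cut vertex. No other vertex is a cut vertex either.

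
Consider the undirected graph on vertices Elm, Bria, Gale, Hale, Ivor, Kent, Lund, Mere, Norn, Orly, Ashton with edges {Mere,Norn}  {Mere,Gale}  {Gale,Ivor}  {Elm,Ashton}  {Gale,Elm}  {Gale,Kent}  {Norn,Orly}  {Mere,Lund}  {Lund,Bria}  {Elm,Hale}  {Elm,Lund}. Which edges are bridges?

The edges on the cycle Mere-Gale-Elm-Lund-Mere are not bridges since each lies on that cycle.
But removing Ashton - Elm disconnects Ashton from Elm; removing Gale - Kent disconnects Gale from Kent; removing Bria - Lund disconnects Bria from Lund; removing Mere - Norn disconnects Mere from Norn — these are bridges.
In total 7 edges are bridges.

Ashton-Elm, Bria-Lund, Elm-Hale, Gale-Ivor, Gale-Kent, Mere-Norn, Norn-Orly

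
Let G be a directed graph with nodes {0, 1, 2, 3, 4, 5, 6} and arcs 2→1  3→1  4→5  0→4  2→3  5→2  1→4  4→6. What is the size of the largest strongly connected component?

5

{1, 2, 3, 4, 5} are all mutually reachable — one SCC of size 5.
{6} is an SCC by itself.
{0} is an SCC by itself.
The largest has 5 vertices.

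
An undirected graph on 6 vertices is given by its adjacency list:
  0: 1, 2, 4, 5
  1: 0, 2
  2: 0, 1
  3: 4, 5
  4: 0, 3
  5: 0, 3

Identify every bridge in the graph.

none

The edges on the cycle 0-1-2-0 are not bridges since each lies on that cycle.
Every edge lies on some cycle, so there are no bridges.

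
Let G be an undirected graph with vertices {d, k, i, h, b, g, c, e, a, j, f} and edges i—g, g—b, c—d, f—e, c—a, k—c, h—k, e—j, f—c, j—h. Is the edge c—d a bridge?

Removing c—d leaves no path between c and d: the component count goes from 2 to 3. So it is a bridge.

Yes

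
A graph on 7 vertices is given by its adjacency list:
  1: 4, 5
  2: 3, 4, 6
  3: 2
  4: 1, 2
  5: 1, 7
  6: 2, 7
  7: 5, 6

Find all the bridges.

The edges on the cycle 5-7-6-2-4-1-5 are not bridges since each lies on that cycle.
But removing 2-3 disconnects 2 from 3 — this is a bridge.

2-3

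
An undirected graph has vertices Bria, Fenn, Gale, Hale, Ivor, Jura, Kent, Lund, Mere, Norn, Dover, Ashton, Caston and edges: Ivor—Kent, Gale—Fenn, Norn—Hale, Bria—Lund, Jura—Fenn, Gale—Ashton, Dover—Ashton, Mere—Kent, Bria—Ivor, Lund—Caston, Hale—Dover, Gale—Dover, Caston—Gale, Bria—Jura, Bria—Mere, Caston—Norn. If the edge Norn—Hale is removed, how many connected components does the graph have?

Norn and Hale are still connected via Norn-Caston-Gale-Dover-Hale, so the component count stays at 1.

1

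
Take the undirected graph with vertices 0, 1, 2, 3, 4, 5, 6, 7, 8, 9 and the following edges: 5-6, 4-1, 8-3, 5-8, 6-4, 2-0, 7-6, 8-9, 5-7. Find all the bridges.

The edges on the cycle 5-7-6-5 are not bridges since each lies on that cycle.
But removing 4-1 disconnects 4 from 1; removing 6-4 disconnects 6 from 4; removing 2-0 disconnects 2 from 0; removing 5-8 disconnects 5 from 8 — these are bridges.
In total 6 edges are bridges.

0-2, 1-4, 3-8, 4-6, 5-8, 8-9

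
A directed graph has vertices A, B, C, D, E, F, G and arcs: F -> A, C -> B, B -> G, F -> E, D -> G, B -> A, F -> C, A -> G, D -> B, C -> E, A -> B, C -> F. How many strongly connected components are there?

5

{A, B} are all mutually reachable — one SCC of size 2.
{C, F} are all mutually reachable — one SCC of size 2.
{E} is an SCC by itself.
{G} is an SCC by itself.
{D} is an SCC by itself.
That gives 5 strongly connected components.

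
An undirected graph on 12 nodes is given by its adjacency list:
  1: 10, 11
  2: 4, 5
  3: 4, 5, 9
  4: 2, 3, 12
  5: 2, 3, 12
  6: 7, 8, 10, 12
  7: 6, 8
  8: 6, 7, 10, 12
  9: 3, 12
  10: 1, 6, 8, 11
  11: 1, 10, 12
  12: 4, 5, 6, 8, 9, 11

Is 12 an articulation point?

Deleting 12 raises the number of components from 1 to 2, so 12 is a cut vertex.

Yes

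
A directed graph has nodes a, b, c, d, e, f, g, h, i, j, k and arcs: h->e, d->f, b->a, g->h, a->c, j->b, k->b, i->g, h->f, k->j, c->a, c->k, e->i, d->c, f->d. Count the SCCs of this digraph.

{a, b, c, j, k} are all mutually reachable — one SCC of size 5.
{e, g, h, i} are all mutually reachable — one SCC of size 4.
{d, f} are all mutually reachable — one SCC of size 2.
That gives 3 strongly connected components.

3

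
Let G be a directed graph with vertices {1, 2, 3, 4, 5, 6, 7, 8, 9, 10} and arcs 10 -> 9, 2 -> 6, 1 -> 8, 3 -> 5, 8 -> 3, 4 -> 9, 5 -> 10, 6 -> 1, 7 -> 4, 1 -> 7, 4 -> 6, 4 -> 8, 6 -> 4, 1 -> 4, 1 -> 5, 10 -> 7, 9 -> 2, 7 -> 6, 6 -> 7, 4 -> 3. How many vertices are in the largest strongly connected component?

10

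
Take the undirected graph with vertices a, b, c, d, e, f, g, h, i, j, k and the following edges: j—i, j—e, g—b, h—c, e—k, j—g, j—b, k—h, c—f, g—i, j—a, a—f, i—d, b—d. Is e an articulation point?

Deleting e leaves 1 component (was 1) (its neighbors j, k remain connected to each other), so e is not a cut vertex.

No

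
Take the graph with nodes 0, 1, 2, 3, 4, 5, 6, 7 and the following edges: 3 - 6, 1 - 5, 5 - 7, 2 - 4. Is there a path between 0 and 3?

The component containing 0 is {0}, and 3 is not in it.

No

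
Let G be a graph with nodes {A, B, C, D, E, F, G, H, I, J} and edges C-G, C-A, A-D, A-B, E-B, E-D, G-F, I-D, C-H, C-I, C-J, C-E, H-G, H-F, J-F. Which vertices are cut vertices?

Removing C increases the component count from 1 to 2, so C is a cut vertex.
By contrast removing I leaves 1 component; it is not a cut vertex. No other vertex is a cut vertex either.

C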